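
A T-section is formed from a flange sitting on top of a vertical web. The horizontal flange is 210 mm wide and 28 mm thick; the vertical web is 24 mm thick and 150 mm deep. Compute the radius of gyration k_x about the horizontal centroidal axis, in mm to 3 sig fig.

Decompose the section into non-overlapping parts with the origin at the bottom-left of its bounding rectangle.
Flange: 210 × 28, A = 5 880 mm², y = 164 mm, Ī = 384 160 mm⁴.
Web: 24 × 150, A = 3 600 mm², y = 75 mm, Ī = 6 750 000 mm⁴.
Centroid: ȳ = ΣA·y / ΣA = 130.2 mm.
Transfer each piece to the horizontal centroidal axis using Ī + A·d² with d = y − 130.2:
  flange: d = 33.797 mm → contributes +7 100 701 mm⁴
  web: d = -55.203 mm → contributes +17 720 350 mm⁴
Total I = 24 821 051 mm⁴.
Radius of gyration: k = √(I/A) = √(24 821 051 / 9 480) = 51.169 mm.

k_x ≈ 51.2 mm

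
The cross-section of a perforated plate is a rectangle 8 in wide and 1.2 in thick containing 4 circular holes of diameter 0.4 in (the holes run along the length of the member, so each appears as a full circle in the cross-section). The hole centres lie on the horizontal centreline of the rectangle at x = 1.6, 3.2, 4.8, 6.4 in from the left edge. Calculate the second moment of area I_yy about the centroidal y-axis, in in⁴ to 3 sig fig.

I_yy ≈ 49.6 in⁴

Treat the section as a set of non-overlapping primitives; coordinates are from the bounding-box lower-left.
Plate: 8 × 1.2, A = 9.6 in², x = 4 in, Ī = 51.2 in⁴.
Hole 1 (subtracted): ⌀0.4, A = 0.12566 in², x = 1.6 in, Ī = 0.0012566 in⁴.
Hole 2 (subtracted): ⌀0.4, A = 0.12566 in², x = 3.2 in, Ī = 0.0012566 in⁴.
Hole 3 (subtracted): ⌀0.4, A = 0.12566 in², x = 4.8 in, Ī = 0.0012566 in⁴.
Hole 4 (subtracted): ⌀0.4, A = 0.12566 in², x = 6.4 in, Ī = 0.0012566 in⁴.
By symmetry the centroid is at mid-width, x̄ = 4 in.
Transfer each piece to the centroidal y-axis using Ī + A·d² with d = x − 4:
  plate: d = 0 in → contributes +51.2 in⁴
  hole 1: d = -2.4 in → contributes −0.72508 in⁴
  hole 2: d = -0.8 in → contributes −0.081681 in⁴
  hole 3: d = 0.8 in → contributes −0.081681 in⁴
  hole 4: d = 2.4 in → contributes −0.72508 in⁴
Total I = 49.586 in⁴.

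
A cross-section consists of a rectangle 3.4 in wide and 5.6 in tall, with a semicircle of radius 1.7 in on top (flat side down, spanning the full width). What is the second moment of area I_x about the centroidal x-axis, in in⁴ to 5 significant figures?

Treat the section as a set of non-overlapping primitives; coordinates are from the bounding-box lower-left.
Rectangular body: 3.4 × 5.6, A = 19.04 in², y = 2.8 in, Ī = 49.75787 in⁴.
Semicircular cap: semicircle r = 1.7, A = 4.539601 in², y = 6.321502 in, Ī = 0.9167011 in⁴.
Centroid: ȳ = ΣA·y / ΣA = 3.477968 in.
Transfer each piece to the centroidal x-axis using Ī + A·d² with d = y − 3.477968:
  rectangular body: d = -0.6779681 in → contributes +58.50943 in⁴
  semicircular cap: d = 2.843534 in → contributes +37.6225 in⁴
Total I = 96.13193 in⁴.

I_x ≈ 96.132 in⁴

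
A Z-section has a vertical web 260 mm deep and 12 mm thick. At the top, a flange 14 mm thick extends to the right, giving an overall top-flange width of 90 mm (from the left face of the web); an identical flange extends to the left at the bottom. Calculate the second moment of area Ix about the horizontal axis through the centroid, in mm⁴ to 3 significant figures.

Ix ≈ 5.07 × 10⁷ mm⁴

Break the section into simple shapes (no overlaps), measuring from the bottom-left corner of the bounding box.
Web: 12 × 260, A = 3 120 mm², y = 130 mm, Ī = 17 576 000 mm⁴.
Top flange (beyond web): 78 × 14, A = 1 092 mm², y = 253 mm, Ī = 17 836 mm⁴.
Bottom flange (beyond web): 78 × 14, A = 1 092 mm², y = 7 mm, Ī = 17 836 mm⁴.
Centroid: ȳ = ΣA·y / ΣA = 130 mm.
Transfer each piece to the horizontal axis through the centroid using Ī + A·d² with d = y − 130:
  web: d = 0 mm → contributes +17 576 000 mm⁴
  top flange (beyond web): d = 123 mm → contributes +16 538 704 mm⁴
  bottom flange (beyond web): d = -123 mm → contributes +16 538 704 mm⁴
Total I = 50 653 408 mm⁴.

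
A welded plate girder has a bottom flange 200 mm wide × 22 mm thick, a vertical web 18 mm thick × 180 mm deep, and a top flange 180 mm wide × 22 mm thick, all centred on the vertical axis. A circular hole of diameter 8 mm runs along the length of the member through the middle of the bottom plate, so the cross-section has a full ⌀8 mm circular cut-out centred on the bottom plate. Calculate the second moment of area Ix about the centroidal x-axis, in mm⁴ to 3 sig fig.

Ix ≈ 9.37 × 10⁷ mm⁴

Break the section into simple shapes (no overlaps), measuring from the bottom-left corner of the bounding box.
Bottom plate: 200 × 22, A = 4 400 mm², y = 11 mm, Ī = 177 467 mm⁴.
Web plate: 18 × 180, A = 3 240 mm², y = 112 mm, Ī = 8 748 000 mm⁴.
Top plate: 180 × 22, A = 3 960 mm², y = 213 mm, Ī = 159 720 mm⁴.
Hole (subtracted): ⌀8, A = 50.265 mm², y = 11 mm, Ī = 201.06 mm⁴.
Centroid: ȳ = ΣA·y / ΣA = 108.59 mm.
Transfer each piece to the centroidal x-axis using Ī + A·d² with d = y − 108.59:
  bottom plate: d = -97.592 mm → contributes +42 083 814 mm⁴
  web plate: d = 3.4081 mm → contributes +8 785 634 mm⁴
  top plate: d = 104.41 mm → contributes +43 327 922 mm⁴
  hole: d = -97.592 mm → contributes −478 938 mm⁴
Total I = 93 718 432 mm⁴.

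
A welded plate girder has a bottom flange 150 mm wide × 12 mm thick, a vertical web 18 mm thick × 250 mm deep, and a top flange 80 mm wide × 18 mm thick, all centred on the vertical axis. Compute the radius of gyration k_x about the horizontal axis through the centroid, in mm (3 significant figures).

k_x ≈ 102 mm

Break the section into simple shapes (no overlaps), measuring from the bottom-left corner of the bounding box.
Bottom plate: 150 × 12, A = 1 800 mm², y = 6 mm, Ī = 21 600 mm⁴.
Web plate: 18 × 250, A = 4 500 mm², y = 137 mm, Ī = 23 437 500 mm⁴.
Top plate: 80 × 18, A = 1 440 mm², y = 271 mm, Ī = 38 880 mm⁴.
Centroid: ȳ = ΣA·y / ΣA = 131.47 mm.
Transfer each piece to the horizontal axis through the centroid using Ī + A·d² with d = y − 131.47:
  bottom plate: d = -125.47 mm → contributes +28 356 292 mm⁴
  web plate: d = 5.5349 mm → contributes +23 575 357 mm⁴
  top plate: d = 139.53 mm → contributes +28 075 657 mm⁴
Total I = 80 007 306 mm⁴.
Radius of gyration: k = √(I/A) = √(80 007 306 / 7 740) = 101.67 mm.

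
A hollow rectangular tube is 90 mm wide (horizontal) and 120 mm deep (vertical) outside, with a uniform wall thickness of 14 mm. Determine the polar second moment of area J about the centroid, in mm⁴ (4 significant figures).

J ≈ 1.440 × 10⁷ mm⁴

Split into non-overlapping primitives; take the origin at the lower-left of the bounding box.
Outer rectangle: 90 × 120, A = 10 800 mm², y = 60 mm, Ī = 12 960 000 mm⁴.
Inner void (subtracted): 62 × 92, A = 5 704 mm², y = 60 mm, Ī = 4 023 221 mm⁴.
By symmetry the centroid is at mid-height, ȳ = 60 mm.
All pieces are centred on the centroidal x-axis, so I = ΣĪ (holes subtracted) = 8 936 779 mm⁴.
Repeating about the centroidal y-axis gives I_y = 5 462 819 mm⁴.
Polar second moment: J = I_x + I_y = 14 399 597 mm⁴.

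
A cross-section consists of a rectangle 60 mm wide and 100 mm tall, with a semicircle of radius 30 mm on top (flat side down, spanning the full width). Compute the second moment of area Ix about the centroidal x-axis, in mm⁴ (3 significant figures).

Split into non-overlapping primitives; take the origin at the lower-left of the bounding box.
Rectangular body: 60 × 100, A = 6 000 mm², y = 50 mm, Ī = 5 000 000 mm⁴.
Semicircular cap: semicircle r = 30, A = 1413.7 mm², y = 112.73 mm, Ī = 88 903 mm⁴.
Centroid: ȳ = ΣA·y / ΣA = 61.962 mm.
Transfer each piece to the centroidal x-axis using Ī + A·d² with d = y − 61.962:
  rectangular body: d = -11.962 mm → contributes +5 858 594 mm⁴
  semicircular cap: d = 50.77 mm → contributes +3 732 889 mm⁴
Total I = 9 591 483 mm⁴.

Ix ≈ 9.59 × 10⁶ mm⁴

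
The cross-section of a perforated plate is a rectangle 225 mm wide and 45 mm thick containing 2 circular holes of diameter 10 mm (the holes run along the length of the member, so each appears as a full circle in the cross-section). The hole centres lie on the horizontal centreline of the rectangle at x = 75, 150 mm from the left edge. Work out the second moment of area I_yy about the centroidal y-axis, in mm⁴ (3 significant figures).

Break the section into simple shapes (no overlaps), measuring from the bottom-left corner of the bounding box.
Plate: 225 × 45, A = 10 125 mm², x = 112.5 mm, Ī = 42 714 844 mm⁴.
Hole 1 (subtracted): ⌀10, A = 78.54 mm², x = 75 mm, Ī = 490.87 mm⁴.
Hole 2 (subtracted): ⌀10, A = 78.54 mm², x = 150 mm, Ī = 490.87 mm⁴.
By symmetry the centroid is at mid-width, x̄ = 112.5 mm.
Transfer each piece to the centroidal y-axis using Ī + A·d² with d = x − 112.5:
  plate: d = 0 mm → contributes +42 714 844 mm⁴
  hole 1: d = -37.5 mm → contributes −110 937 mm⁴
  hole 2: d = 37.5 mm → contributes −110 937 mm⁴
Total I = 42 492 969 mm⁴.

I_yy ≈ 4.25 × 10⁷ mm⁴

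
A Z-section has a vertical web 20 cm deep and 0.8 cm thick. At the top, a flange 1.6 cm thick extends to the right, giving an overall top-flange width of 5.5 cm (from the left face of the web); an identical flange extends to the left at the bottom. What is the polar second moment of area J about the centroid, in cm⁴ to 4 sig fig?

Treat the section as a set of non-overlapping primitives; coordinates are from the bounding-box lower-left.
Web: 0.8 × 20, A = 16 cm², y = 10 cm, Ī = 533.333 cm⁴.
Top flange (beyond web): 4.7 × 1.6, A = 7.52 cm², y = 19.2 cm, Ī = 1.60427 cm⁴.
Bottom flange (beyond web): 4.7 × 1.6, A = 7.52 cm², y = 0.8 cm, Ī = 1.60427 cm⁴.
Centroid: ȳ = ΣA·y / ΣA = 10 cm.
Transfer each piece to the centroidal x-axis using Ī + A·d² with d = y − 10:
  web: d = 0 cm → contributes +533.333 cm⁴
  top flange (beyond web): d = 9.2 cm → contributes +638.097 cm⁴
  bottom flange (beyond web): d = -9.2 cm → contributes +638.097 cm⁴
Total I = 1809.53 cm⁴.
For the y-axis: x̄ = 5.1 cm.
Repeating about the centroidal y-axis gives I_y = 142.279 cm⁴.
Polar second moment: J = I_x + I_y = 1951.81 cm⁴.

J ≈ 1952 cm⁴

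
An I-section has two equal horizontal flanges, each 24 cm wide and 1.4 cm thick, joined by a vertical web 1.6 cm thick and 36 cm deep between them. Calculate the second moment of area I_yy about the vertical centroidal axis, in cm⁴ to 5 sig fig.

I_yy ≈ 3237.9 cm⁴

Decompose the section into non-overlapping parts with the origin at the bottom-left of its bounding rectangle.
Bottom flange: 24 × 1.4, A = 33.6 cm², x = 12 cm, Ī = 1612.8 cm⁴.
Web: 1.6 × 36, A = 57.6 cm², x = 12 cm, Ī = 12.288 cm⁴.
Top flange: 24 × 1.4, A = 33.6 cm², x = 12 cm, Ī = 1612.8 cm⁴.
By symmetry the centroid is at mid-width, x̄ = 12 cm.
All pieces are centred on the vertical centroidal axis, so I = ΣĪ = 3237.888 cm⁴.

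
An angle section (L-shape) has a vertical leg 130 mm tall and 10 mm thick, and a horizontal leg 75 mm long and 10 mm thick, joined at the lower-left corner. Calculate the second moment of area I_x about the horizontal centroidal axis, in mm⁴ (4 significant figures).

I_x ≈ 3.396 × 10⁶ mm⁴

Treat the section as a set of non-overlapping primitives; coordinates are from the bounding-box lower-left.
Vertical leg: 10 × 130, A = 1 300 mm², y = 65 mm, Ī = 1 830 833 mm⁴.
Horizontal leg (remainder): 65 × 10, A = 650 mm², y = 5 mm, Ī = 5416.67 mm⁴.
Centroid: ȳ = ΣA·y / ΣA = 45 mm.
Transfer each piece to the horizontal centroidal axis using Ī + A·d² with d = y − 45:
  vertical leg: d = 20 mm → contributes +2 350 833 mm⁴
  horizontal leg (remainder): d = -40 mm → contributes +1 045 417 mm⁴
Total I = 3 396 250 mm⁴.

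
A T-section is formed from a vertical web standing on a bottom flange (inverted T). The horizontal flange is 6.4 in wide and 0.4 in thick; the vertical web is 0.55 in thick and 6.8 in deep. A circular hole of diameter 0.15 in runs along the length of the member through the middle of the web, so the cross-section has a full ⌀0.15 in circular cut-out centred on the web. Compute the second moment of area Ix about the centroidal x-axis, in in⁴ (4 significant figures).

Ix ≈ 34.10 in⁴

Decompose the section into non-overlapping parts with the origin at the bottom-left of its bounding rectangle.
Flange: 6.4 × 0.4, A = 2.56 in², y = 0.2 in, Ī = 0.0341333 in⁴.
Web: 0.55 × 6.8, A = 3.74 in², y = 3.8 in, Ī = 14.4115 in⁴.
Hole (subtracted): ⌀0.15, A = 0.0176715 in², y = 3.8 in, Ī = 0.0000248505 in⁴.
Centroid: ȳ = ΣA·y / ΣA = 2.33303 in.
Transfer each piece to the centroidal x-axis using Ī + A·d² with d = y − 2.33303:
  flange: d = -2.13303 in → contributes +11.6816 in⁴
  web: d = 1.46697 in → contributes +22.46 in⁴
  hole: d = 1.46697 in → contributes −0.038054 in⁴
Total I = 34.1036 in⁴.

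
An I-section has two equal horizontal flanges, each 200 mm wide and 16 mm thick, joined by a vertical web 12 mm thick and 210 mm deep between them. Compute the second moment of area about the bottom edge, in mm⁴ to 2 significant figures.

Decompose the section into non-overlapping parts with the origin at the bottom-left of its bounding rectangle.
Bottom flange: 200 × 16, A = 3 200 mm², y = 8 mm, Ī = 68 267 mm⁴.
Web: 12 × 210, A = 2 520 mm², y = 121 mm, Ī = 9 261 000 mm⁴.
Top flange: 200 × 16, A = 3 200 mm², y = 234 mm, Ī = 68 267 mm⁴.
Transfer each piece to the base of the section using Ī + A·d² with d = y − 0:
  bottom flange: d = 8 mm → contributes +273 067 mm⁴
  web: d = 121 mm → contributes +46 156 320 mm⁴
  top flange: d = 234 mm → contributes +175 287 467 mm⁴
Total I = 221 716 853 mm⁴.

I_base ≈ 2.2 × 10⁸ mm⁴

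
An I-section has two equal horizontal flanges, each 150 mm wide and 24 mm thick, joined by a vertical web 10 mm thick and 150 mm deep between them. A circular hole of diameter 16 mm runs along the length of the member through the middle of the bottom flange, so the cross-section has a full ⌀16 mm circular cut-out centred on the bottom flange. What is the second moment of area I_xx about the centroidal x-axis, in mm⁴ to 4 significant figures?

I_xx ≈ 5.609 × 10⁷ mm⁴

Split into non-overlapping primitives; take the origin at the lower-left of the bounding box.
Bottom flange: 150 × 24, A = 3 600 mm², y = 12 mm, Ī = 172 800 mm⁴.
Web: 10 × 150, A = 1 500 mm², y = 99 mm, Ī = 2 812 500 mm⁴.
Top flange: 150 × 24, A = 3 600 mm², y = 186 mm, Ī = 172 800 mm⁴.
Hole (subtracted): ⌀16, A = 201.062 mm², y = 12 mm, Ī = 3216.99 mm⁴.
Centroid: ȳ = ΣA·y / ΣA = 101.058 mm.
Transfer each piece to the centroidal x-axis using Ī + A·d² with d = y − 101.058:
  bottom flange: d = -89.0582 mm → contributes +28 725 697 mm⁴
  web: d = -2.05819 mm → contributes +2 818 854 mm⁴
  top flange: d = 84.9418 mm → contributes +26 147 203 mm⁴
  hole: d = -89.0582 mm → contributes −1 597 912 mm⁴
Total I = 56 093 843 mm⁴.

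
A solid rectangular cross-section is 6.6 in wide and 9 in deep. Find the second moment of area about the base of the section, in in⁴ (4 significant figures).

I_base ≈ 1604 in⁴

The section: 6.6 × 9, A = 59.4 in², y = 4.5 in, Ī = 400.95 in⁴.
Transfer it to the bottom edge using Ī + A·d² with d = y − 0:
  the section: d = 4.5 in → contributes +1603.8 in⁴
Total I = 1603.8 in⁴.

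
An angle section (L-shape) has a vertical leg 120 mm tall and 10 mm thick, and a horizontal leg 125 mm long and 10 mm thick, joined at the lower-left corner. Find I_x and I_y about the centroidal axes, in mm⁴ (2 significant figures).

I_x ≈ 3.2 × 10⁶ mm⁴, I_y ≈ 3.6 × 10⁶ mm⁴

Break the section into simple shapes (no overlaps), measuring from the bottom-left corner of the bounding box.
Vertical leg: 10 × 120, A = 1 200 mm², y = 60 mm, Ī = 1 440 000 mm⁴.
Horizontal leg (remainder): 115 × 10, A = 1 150 mm², y = 5 mm, Ī = 9 583 mm⁴.
Centroid: ȳ = ΣA·y / ΣA = 33.09 mm.
Transfer each piece to the centroidal x-axis using Ī + A·d² with d = y − 33.09:
  vertical leg: d = 26.91 mm → contributes +2 309 294 mm⁴
  horizontal leg (remainder): d = -28.09 mm → contributes +916 673 mm⁴
Total I = 3 225 966 mm⁴.
For the y-axis: x̄ = 35.59 mm.
Repeating about the centroidal y-axis gives I_y = 3 571 279 mm⁴.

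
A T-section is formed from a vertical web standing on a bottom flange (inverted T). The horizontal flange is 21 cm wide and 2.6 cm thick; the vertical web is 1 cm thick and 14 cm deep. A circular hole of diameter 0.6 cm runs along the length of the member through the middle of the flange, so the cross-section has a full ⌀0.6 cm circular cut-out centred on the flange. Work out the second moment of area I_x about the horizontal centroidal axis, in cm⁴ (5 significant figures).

I_x ≈ 1026.2 cm⁴

Decompose the section into non-overlapping parts with the origin at the bottom-left of its bounding rectangle.
Flange: 21 × 2.6, A = 54.6 cm², y = 1.3 cm, Ī = 30.758 cm⁴.
Web: 1 × 14, A = 14 cm², y = 9.6 cm, Ī = 228.6667 cm⁴.
Hole (subtracted): ⌀0.6, A = 0.2827433 cm², y = 1.3 cm, Ī = 0.006361725 cm⁴.
Centroid: ȳ = ΣA·y / ΣA = 3.000888 cm.
Transfer each piece to the horizontal centroidal axis using Ī + A·d² with d = y − 3.000888:
  flange: d = -1.700888 cm → contributes +188.7169 cm⁴
  web: d = 6.599112 cm → contributes +838.3426 cm⁴
  hole: d = -1.700888 cm → contributes −0.8243438 cm⁴
Total I = 1026.235 cm⁴.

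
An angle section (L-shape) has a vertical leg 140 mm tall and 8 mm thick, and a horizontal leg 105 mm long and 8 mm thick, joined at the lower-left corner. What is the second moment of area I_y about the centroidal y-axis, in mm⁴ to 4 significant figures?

Decompose the section into non-overlapping parts with the origin at the bottom-left of its bounding rectangle.
Vertical leg: 8 × 140, A = 1 120 mm², x = 4 mm, Ī = 5973.33 mm⁴.
Horizontal leg (remainder): 97 × 8, A = 776 mm², x = 56.5 mm, Ī = 608 449 mm⁴.
Centroid: x̄ = ΣA·x / ΣA = 25.4873 mm.
Transfer each piece to the centroidal y-axis using Ī + A·d² with d = x − 25.4873:
  vertical leg: d = -21.4873 mm → contributes +523 084 mm⁴
  horizontal leg (remainder): d = 31.0127 mm → contributes +1 354 794 mm⁴
Total I = 1 877 878 mm⁴.

I_y ≈ 1.878 × 10⁶ mm⁴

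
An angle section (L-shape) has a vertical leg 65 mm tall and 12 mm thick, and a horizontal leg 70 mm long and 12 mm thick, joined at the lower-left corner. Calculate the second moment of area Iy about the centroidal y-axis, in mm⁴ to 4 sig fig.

Iy ≈ 6.550 × 10⁵ mm⁴

Treat the section as a set of non-overlapping primitives; coordinates are from the bounding-box lower-left.
Vertical leg: 12 × 65, A = 780 mm², x = 6 mm, Ī = 9 360 mm⁴.
Horizontal leg (remainder): 58 × 12, A = 696 mm², x = 41 mm, Ī = 195 112 mm⁴.
Centroid: x̄ = ΣA·x / ΣA = 22.5041 mm.
Transfer each piece to the centroidal y-axis using Ī + A·d² with d = x − 22.5041:
  vertical leg: d = -16.5041 mm → contributes +221 820 mm⁴
  horizontal leg (remainder): d = 18.4959 mm → contributes +433 213 mm⁴
Total I = 655 033 mm⁴.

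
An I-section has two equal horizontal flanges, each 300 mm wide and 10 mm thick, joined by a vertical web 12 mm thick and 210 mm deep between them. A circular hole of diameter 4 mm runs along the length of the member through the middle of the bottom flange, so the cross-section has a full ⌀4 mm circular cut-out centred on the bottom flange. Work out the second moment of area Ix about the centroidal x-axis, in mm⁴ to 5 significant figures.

Treat the section as a set of non-overlapping primitives; coordinates are from the bounding-box lower-left.
Bottom flange: 300 × 10, A = 3 000 mm², y = 5 mm, Ī = 25 000 mm⁴.
Web: 12 × 210, A = 2 520 mm², y = 115 mm, Ī = 9 261 000 mm⁴.
Top flange: 300 × 10, A = 3 000 mm², y = 225 mm, Ī = 25 000 mm⁴.
Hole (subtracted): ⌀4, A = 12.56637 mm², y = 5 mm, Ī = 12.56637 mm⁴.
Centroid: ȳ = ΣA·y / ΣA = 115.1625 mm.
Transfer each piece to the centroidal x-axis using Ī + A·d² with d = y − 115.1625:
  bottom flange: d = -110.1625 mm → contributes +36 432 317 mm⁴
  web: d = -0.1624815 mm → contributes +9 261 067 mm⁴
  top flange: d = 109.8375 mm → contributes +36 217 841 mm⁴
  hole: d = -110.1625 mm → contributes −152515.2 mm⁴
Total I = 81 758 710 mm⁴.

Ix ≈ 8.1759 × 10⁷ mm⁴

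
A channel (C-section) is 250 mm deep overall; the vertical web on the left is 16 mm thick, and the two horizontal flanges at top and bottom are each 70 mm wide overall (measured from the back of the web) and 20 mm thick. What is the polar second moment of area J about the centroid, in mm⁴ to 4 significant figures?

J ≈ 5.180 × 10⁷ mm⁴

Decompose the section into non-overlapping parts with the origin at the bottom-left of its bounding rectangle.
Web: 16 × 250, A = 4 000 mm², y = 125 mm, Ī = 20 833 333 mm⁴.
Top flange (beyond web): 54 × 20, A = 1 080 mm², y = 240 mm, Ī = 36 000 mm⁴.
Bottom flange (beyond web): 54 × 20, A = 1 080 mm², y = 10 mm, Ī = 36 000 mm⁴.
By symmetry the centroid is at mid-height, ȳ = 125 mm.
Transfer each piece to the centroidal x-axis using Ī + A·d² with d = y − 125:
  web: d = 0 mm → contributes +20 833 333 mm⁴
  top flange (beyond web): d = 115 mm → contributes +14 319 000 mm⁴
  bottom flange (beyond web): d = -115 mm → contributes +14 319 000 mm⁴
Total I = 49 471 333 mm⁴.
For the y-axis: x̄ = 20.2727 mm.
Repeating about the centroidal y-axis gives I_y = 2 328 395 mm⁴.
Polar second moment: J = I_x + I_y = 51 799 728 mm⁴.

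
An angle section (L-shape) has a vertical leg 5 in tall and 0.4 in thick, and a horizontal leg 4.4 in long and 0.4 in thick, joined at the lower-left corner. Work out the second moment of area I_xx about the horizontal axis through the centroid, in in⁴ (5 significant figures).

Treat the section as a set of non-overlapping primitives; coordinates are from the bounding-box lower-left.
Vertical leg: 0.4 × 5, A = 2 in², y = 2.5 in, Ī = 4.166667 in⁴.
Horizontal leg (remainder): 4 × 0.4, A = 1.6 in², y = 0.2 in, Ī = 0.02133333 in⁴.
Centroid: ȳ = ΣA·y / ΣA = 1.477778 in.
Transfer each piece to the horizontal axis through the centroid using Ī + A·d² with d = y − 1.477778:
  vertical leg: d = 1.022222 in → contributes +6.256543 in⁴
  horizontal leg (remainder): d = -1.277778 in → contributes +2.633679 in⁴
Total I = 8.890222 in⁴.

I_xx ≈ 8.8902 in⁴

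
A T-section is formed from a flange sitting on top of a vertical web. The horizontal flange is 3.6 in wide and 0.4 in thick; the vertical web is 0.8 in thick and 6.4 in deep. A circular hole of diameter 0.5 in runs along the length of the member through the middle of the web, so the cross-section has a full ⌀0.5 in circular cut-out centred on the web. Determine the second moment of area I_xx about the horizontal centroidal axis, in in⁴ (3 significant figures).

Treat the section as a set of non-overlapping primitives; coordinates are from the bounding-box lower-left.
Flange: 3.6 × 0.4, A = 1.44 in², y = 6.6 in, Ī = 0.0192 in⁴.
Web: 0.8 × 6.4, A = 5.12 in², y = 3.2 in, Ī = 17.476 in⁴.
Hole (subtracted): ⌀0.5, A = 0.19635 in², y = 3.2 in, Ī = 0.003068 in⁴.
Centroid: ȳ = ΣA·y / ΣA = 3.9694 in.
Transfer each piece to the horizontal centroidal axis using Ī + A·d² with d = y − 3.9694:
  flange: d = 2.6306 in → contributes +9.9843 in⁴
  web: d = -0.76937 in → contributes +20.507 in⁴
  hole: d = -0.76937 in → contributes −0.11929 in⁴
Total I = 30.372 in⁴.

I_xx ≈ 30.4 in⁴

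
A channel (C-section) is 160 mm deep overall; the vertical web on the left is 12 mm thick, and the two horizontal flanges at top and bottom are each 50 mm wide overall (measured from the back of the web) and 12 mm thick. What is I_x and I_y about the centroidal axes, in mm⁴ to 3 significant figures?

I_x ≈ 9.10 × 10⁶ mm⁴, I_y ≈ 5.19 × 10⁵ mm⁴

Decompose the section into non-overlapping parts with the origin at the bottom-left of its bounding rectangle.
Web: 12 × 160, A = 1 920 mm², y = 80 mm, Ī = 4 096 000 mm⁴.
Top flange (beyond web): 38 × 12, A = 456 mm², y = 154 mm, Ī = 5 472 mm⁴.
Bottom flange (beyond web): 38 × 12, A = 456 mm², y = 6 mm, Ī = 5 472 mm⁴.
By symmetry the centroid is at mid-height, ȳ = 80 mm.
Transfer each piece to the centroidal x-axis using Ī + A·d² with d = y − 80:
  web: d = 0 mm → contributes +4 096 000 mm⁴
  top flange (beyond web): d = 74 mm → contributes +2 502 528 mm⁴
  bottom flange (beyond web): d = -74 mm → contributes +2 502 528 mm⁴
Total I = 9 101 056 mm⁴.
For the y-axis: x̄ = 14.051 mm.
Repeating about the centroidal y-axis gives I_y = 519 225 mm⁴.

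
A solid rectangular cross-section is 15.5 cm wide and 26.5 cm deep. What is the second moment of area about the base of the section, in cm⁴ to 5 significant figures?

The section: 15.5 × 26.5, A = 410.75 cm², y = 13.25 cm, Ī = 24037.43 cm⁴.
Transfer it to a horizontal axis along the bottom face using Ī + A·d² with d = y − 0:
  the section: d = 13.25 cm → contributes +96149.73 cm⁴
Total I = 96149.73 cm⁴.

I_base ≈ 9.6150 × 10⁴ cm⁴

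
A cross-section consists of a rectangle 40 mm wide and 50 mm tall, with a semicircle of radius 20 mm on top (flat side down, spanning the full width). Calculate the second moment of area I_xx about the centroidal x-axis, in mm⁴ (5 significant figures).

I_xx ≈ 9.7042 × 10⁵ mm⁴

Decompose the section into non-overlapping parts with the origin at the bottom-left of its bounding rectangle.
Rectangular body: 40 × 50, A = 2 000 mm², y = 25 mm, Ī = 416666.7 mm⁴.
Semicircular cap: semicircle r = 20, A = 628.3185 mm², y = 58.48826 mm, Ī = 17561.11 mm⁴.
Centroid: ȳ = ΣA·y / ΣA = 33.00561 mm.
Transfer each piece to the centroidal x-axis using Ī + A·d² with d = y − 33.00561:
  rectangular body: d = -8.005611 mm → contributes +544846.3 mm⁴
  semicircular cap: d = 25.48265 mm → contributes +425569.5 mm⁴
Total I = 970415.8 mm⁴.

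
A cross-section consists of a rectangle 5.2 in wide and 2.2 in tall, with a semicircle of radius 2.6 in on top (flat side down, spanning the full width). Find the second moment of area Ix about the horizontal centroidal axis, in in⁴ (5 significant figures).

Ix ≈ 36.368 in⁴

Split into non-overlapping primitives; take the origin at the lower-left of the bounding box.
Rectangular body: 5.2 × 2.2, A = 11.44 in², y = 1.1 in, Ī = 4.614133 in⁴.
Semicircular cap: semicircle r = 2.6, A = 10.61858 in², y = 3.303474 in, Ī = 5.01563 in⁴.
Centroid: ȳ = ΣA·y / ΣA = 2.160711 in.
Transfer each piece to the horizontal centroidal axis using Ī + A·d² with d = y − 2.160711:
  rectangular body: d = -1.060711 in → contributes +17.48536 in⁴
  semicircular cap: d = 1.142764 in → contributes +18.88253 in⁴
Total I = 36.36789 in⁴.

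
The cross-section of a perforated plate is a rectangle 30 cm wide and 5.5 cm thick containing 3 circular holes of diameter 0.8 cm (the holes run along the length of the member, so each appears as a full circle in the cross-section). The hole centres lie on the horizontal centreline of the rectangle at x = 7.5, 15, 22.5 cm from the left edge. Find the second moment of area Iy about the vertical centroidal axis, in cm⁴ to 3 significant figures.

Iy ≈ 1.23 × 10⁴ cm⁴

Decompose the section into non-overlapping parts with the origin at the bottom-left of its bounding rectangle.
Plate: 30 × 5.5, A = 165 cm², x = 15 cm, Ī = 12 375 cm⁴.
Hole 1 (subtracted): ⌀0.8, A = 0.50265 cm², x = 7.5 cm, Ī = 0.020106 cm⁴.
Hole 2 (subtracted): ⌀0.8, A = 0.50265 cm², x = 15 cm, Ī = 0.020106 cm⁴.
Hole 3 (subtracted): ⌀0.8, A = 0.50265 cm², x = 22.5 cm, Ī = 0.020106 cm⁴.
By symmetry the centroid is at mid-width, x̄ = 15 cm.
Transfer each piece to the vertical centroidal axis using Ī + A·d² with d = x − 15:
  plate: d = 0 cm → contributes +12 375 cm⁴
  hole 1: d = -7.5 cm → contributes −28.294 cm⁴
  hole 2: d = 0 cm → contributes −0.020106 cm⁴
  hole 3: d = 7.5 cm → contributes −28.294 cm⁴
Total I = 12 318 cm⁴.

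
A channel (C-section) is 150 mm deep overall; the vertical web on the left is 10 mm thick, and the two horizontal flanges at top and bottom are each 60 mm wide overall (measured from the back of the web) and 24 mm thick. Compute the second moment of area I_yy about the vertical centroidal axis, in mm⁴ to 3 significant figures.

Split into non-overlapping primitives; take the origin at the lower-left of the bounding box.
Web: 10 × 150, A = 1 500 mm², x = 5 mm, Ī = 12 500 mm⁴.
Top flange (beyond web): 50 × 24, A = 1 200 mm², x = 35 mm, Ī = 250 000 mm⁴.
Bottom flange (beyond web): 50 × 24, A = 1 200 mm², x = 35 mm, Ī = 250 000 mm⁴.
Centroid: x̄ = ΣA·x / ΣA = 23.462 mm.
Transfer each piece to the vertical centroidal axis using Ī + A·d² with d = x − 23.462:
  web: d = -18.462 mm → contributes +523 743 mm⁴
  top flange (beyond web): d = 11.538 mm → contributes +409 763 mm⁴
  bottom flange (beyond web): d = 11.538 mm → contributes +409 763 mm⁴
Total I = 1 343 269 mm⁴.

I_yy ≈ 1.34 × 10⁶ mm⁴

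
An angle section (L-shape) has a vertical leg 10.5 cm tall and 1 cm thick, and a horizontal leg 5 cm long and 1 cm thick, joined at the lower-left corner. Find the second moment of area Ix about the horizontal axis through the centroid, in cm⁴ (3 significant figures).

Treat the section as a set of non-overlapping primitives; coordinates are from the bounding-box lower-left.
Vertical leg: 1 × 10.5, A = 10.5 cm², y = 5.25 cm, Ī = 96.469 cm⁴.
Horizontal leg (remainder): 4 × 1, A = 4 cm², y = 0.5 cm, Ī = 0.33333 cm⁴.
Centroid: ȳ = ΣA·y / ΣA = 3.9397 cm.
Transfer each piece to the horizontal axis through the centroid using Ī + A·d² with d = y − 3.9397:
  vertical leg: d = 1.3103 cm → contributes +114.5 cm⁴
  horizontal leg (remainder): d = -3.4397 cm → contributes +47.658 cm⁴
Total I = 162.16 cm⁴.

Ix ≈ 162 cm⁴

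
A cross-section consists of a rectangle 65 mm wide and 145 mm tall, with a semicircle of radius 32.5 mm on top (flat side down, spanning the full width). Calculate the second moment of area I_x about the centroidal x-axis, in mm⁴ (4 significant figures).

Treat the section as a set of non-overlapping primitives; coordinates are from the bounding-box lower-left.
Rectangular body: 65 × 145, A = 9 425 mm², y = 72.5 mm, Ī = 16 513 385 mm⁴.
Semicircular cap: semicircle r = 32.5, A = 1659.15 mm², y = 158.793 mm, Ī = 122 452 mm⁴.
Centroid: ȳ = ΣA·y / ΣA = 85.417 mm.
Transfer each piece to the centroidal x-axis using Ī + A·d² with d = y − 85.417:
  rectangular body: d = -12.917 mm → contributes +18 085 937 mm⁴
  semicircular cap: d = 73.3764 mm → contributes +9 055 500 mm⁴
Total I = 27 141 438 mm⁴.

I_x ≈ 2.714 × 10⁷ mm⁴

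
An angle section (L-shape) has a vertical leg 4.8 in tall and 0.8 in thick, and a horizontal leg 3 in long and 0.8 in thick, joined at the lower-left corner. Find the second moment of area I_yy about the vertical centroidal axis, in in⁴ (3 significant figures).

Decompose the section into non-overlapping parts with the origin at the bottom-left of its bounding rectangle.
Vertical leg: 0.8 × 4.8, A = 3.84 in², x = 0.4 in, Ī = 0.2048 in⁴.
Horizontal leg (remainder): 2.2 × 0.8, A = 1.76 in², x = 1.9 in, Ī = 0.70987 in⁴.
Centroid: x̄ = ΣA·x / ΣA = 0.87143 in.
Transfer each piece to the vertical centroidal axis using Ī + A·d² with d = x − 0.87143:
  vertical leg: d = -0.47143 in → contributes +1.0582 in⁴
  horizontal leg (remainder): d = 1.0286 in → contributes +2.5719 in⁴
Total I = 3.6301 in⁴.

I_yy ≈ 3.63 in⁴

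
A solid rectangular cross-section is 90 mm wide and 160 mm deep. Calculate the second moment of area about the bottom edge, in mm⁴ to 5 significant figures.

The section: 90 × 160, A = 14 400 mm², y = 80 mm, Ī = 30 720 000 mm⁴.
Transfer it to the base of the section using Ī + A·d² with d = y − 0:
  the section: d = 80 mm → contributes +122 880 000 mm⁴
Total I = 122 880 000 mm⁴.

I_base ≈ 1.2288 × 10⁸ mm⁴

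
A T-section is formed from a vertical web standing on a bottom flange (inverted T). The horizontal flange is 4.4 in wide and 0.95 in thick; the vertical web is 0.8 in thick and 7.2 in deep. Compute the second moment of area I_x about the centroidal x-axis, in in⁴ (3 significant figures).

Split into non-overlapping primitives; take the origin at the lower-left of the bounding box.
Flange: 4.4 × 0.95, A = 4.18 in², y = 0.475 in, Ī = 0.31437 in⁴.
Web: 0.8 × 7.2, A = 5.76 in², y = 4.55 in, Ī = 24.883 in⁴.
Centroid: ȳ = ΣA·y / ΣA = 2.8364 in.
Transfer each piece to the centroidal x-axis using Ī + A·d² with d = y − 2.8364:
  flange: d = -2.3614 in → contributes +23.622 in⁴
  web: d = 1.7136 in → contributes +41.798 in⁴
Total I = 65.42 in⁴.

I_x ≈ 65.4 in⁴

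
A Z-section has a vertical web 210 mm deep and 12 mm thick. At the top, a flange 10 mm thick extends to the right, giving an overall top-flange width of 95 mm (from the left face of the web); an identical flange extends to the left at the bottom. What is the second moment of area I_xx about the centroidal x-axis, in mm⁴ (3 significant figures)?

Split into non-overlapping primitives; take the origin at the lower-left of the bounding box.
Web: 12 × 210, A = 2 520 mm², y = 105 mm, Ī = 9 261 000 mm⁴.
Top flange (beyond web): 83 × 10, A = 830 mm², y = 205 mm, Ī = 6916.7 mm⁴.
Bottom flange (beyond web): 83 × 10, A = 830 mm², y = 5 mm, Ī = 6916.7 mm⁴.
Centroid: ȳ = ΣA·y / ΣA = 105 mm.
Transfer each piece to the centroidal x-axis using Ī + A·d² with d = y − 105:
  web: d = 0 mm → contributes +9 261 000 mm⁴
  top flange (beyond web): d = 100 mm → contributes +8 306 917 mm⁴
  bottom flange (beyond web): d = -100 mm → contributes +8 306 917 mm⁴
Total I = 25 874 833 mm⁴.

I_xx ≈ 2.59 × 10⁷ mm⁴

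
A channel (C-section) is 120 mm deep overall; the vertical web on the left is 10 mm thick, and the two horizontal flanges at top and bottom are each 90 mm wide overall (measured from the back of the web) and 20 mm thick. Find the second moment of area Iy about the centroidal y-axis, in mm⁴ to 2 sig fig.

Iy ≈ 3.5 × 10⁶ mm⁴

Break the section into simple shapes (no overlaps), measuring from the bottom-left corner of the bounding box.
Web: 10 × 120, A = 1 200 mm², x = 5 mm, Ī = 10 000 mm⁴.
Top flange (beyond web): 80 × 20, A = 1 600 mm², x = 50 mm, Ī = 853 333 mm⁴.
Bottom flange (beyond web): 80 × 20, A = 1 600 mm², x = 50 mm, Ī = 853 333 mm⁴.
Centroid: x̄ = ΣA·x / ΣA = 37.73 mm.
Transfer each piece to the centroidal y-axis using Ī + A·d² with d = x − 37.73:
  web: d = -32.73 mm → contributes +1 295 289 mm⁴
  top flange (beyond web): d = 12.27 mm → contributes +1 094 325 mm⁴
  bottom flange (beyond web): d = 12.27 mm → contributes +1 094 325 mm⁴
Total I = 3 483 939 mm⁴.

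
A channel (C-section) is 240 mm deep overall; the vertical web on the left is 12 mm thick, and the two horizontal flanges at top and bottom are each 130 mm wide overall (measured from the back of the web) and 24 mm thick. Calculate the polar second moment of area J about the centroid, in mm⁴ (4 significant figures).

Split into non-overlapping primitives; take the origin at the lower-left of the bounding box.
Web: 12 × 240, A = 2 880 mm², y = 120 mm, Ī = 13 824 000 mm⁴.
Top flange (beyond web): 118 × 24, A = 2 832 mm², y = 228 mm, Ī = 135 936 mm⁴.
Bottom flange (beyond web): 118 × 24, A = 2 832 mm², y = 12 mm, Ī = 135 936 mm⁴.
By symmetry the centroid is at mid-height, ȳ = 120 mm.
Transfer each piece to the centroidal x-axis using Ī + A·d² with d = y − 120:
  web: d = 0 mm → contributes +13 824 000 mm⁴
  top flange (beyond web): d = 108 mm → contributes +33 168 384 mm⁴
  bottom flange (beyond web): d = -108 mm → contributes +33 168 384 mm⁴
Total I = 80 160 768 mm⁴.
For the y-axis: x̄ = 49.0899 mm.
Repeating about the centroidal y-axis gives I_y = 14 673 115 mm⁴.
Polar second moment: J = I_x + I_y = 94 833 883 mm⁴.

J ≈ 9.483 × 10⁷ mm⁴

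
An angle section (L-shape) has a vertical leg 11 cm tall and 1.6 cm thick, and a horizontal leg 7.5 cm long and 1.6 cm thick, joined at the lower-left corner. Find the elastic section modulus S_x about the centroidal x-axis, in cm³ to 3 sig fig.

S_x ≈ 44.1 cm³

Decompose the section into non-overlapping parts with the origin at the bottom-left of its bounding rectangle.
Vertical leg: 1.6 × 11, A = 17.6 cm², y = 5.5 cm, Ī = 177.47 cm⁴.
Horizontal leg (remainder): 5.9 × 1.6, A = 9.44 cm², y = 0.8 cm, Ī = 2.0139 cm⁴.
Centroid: ȳ = ΣA·y / ΣA = 3.8592 cm.
Transfer each piece to the centroidal x-axis using Ī + A·d² with d = y − 3.8592:
  vertical leg: d = 1.6408 cm → contributes +224.85 cm⁴
  horizontal leg (remainder): d = -3.0592 cm → contributes +90.358 cm⁴
Total I = 315.21 cm⁴.
Extreme fibre distance c = 7.1408 cm; S = I/c = 44.142 cm³.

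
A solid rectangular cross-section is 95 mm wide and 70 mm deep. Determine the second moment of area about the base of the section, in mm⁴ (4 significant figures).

The section: 95 × 70, A = 6 650 mm², y = 35 mm, Ī = 2 715 417 mm⁴.
Transfer it to the bottom edge using Ī + A·d² with d = y − 0:
  the section: d = 35 mm → contributes +10 861 667 mm⁴
Total I = 10 861 667 mm⁴.

I_base ≈ 1.086 × 10⁷ mm⁴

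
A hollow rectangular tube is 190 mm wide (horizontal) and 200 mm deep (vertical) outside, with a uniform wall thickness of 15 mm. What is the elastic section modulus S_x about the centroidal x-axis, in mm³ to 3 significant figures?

Decompose the section into non-overlapping parts with the origin at the bottom-left of its bounding rectangle.
Outer rectangle: 190 × 200, A = 38 000 mm², y = 100 mm, Ī = 126 666 667 mm⁴.
Inner void (subtracted): 160 × 170, A = 27 200 mm², y = 100 mm, Ī = 65 506 667 mm⁴.
By symmetry the centroid is at mid-height, ȳ = 100 mm.
All pieces are centred on the centroidal x-axis, so I = ΣĪ (holes subtracted) = 61 160 000 mm⁴.
Extreme fibre distance c = 100 mm; S = I/c = 611 600 mm³.

S_x ≈ 6.12 × 10⁵ mm³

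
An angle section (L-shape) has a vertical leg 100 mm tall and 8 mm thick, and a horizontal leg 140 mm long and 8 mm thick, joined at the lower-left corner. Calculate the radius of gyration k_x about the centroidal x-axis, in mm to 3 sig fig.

Treat the section as a set of non-overlapping primitives; coordinates are from the bounding-box lower-left.
Vertical leg: 8 × 100, A = 800 mm², y = 50 mm, Ī = 666 667 mm⁴.
Horizontal leg (remainder): 132 × 8, A = 1 056 mm², y = 4 mm, Ī = 5 632 mm⁴.
Centroid: ȳ = ΣA·y / ΣA = 23.828 mm.
Transfer each piece to the centroidal x-axis using Ī + A·d² with d = y − 23.828:
  vertical leg: d = 26.172 mm → contributes +1 214 663 mm⁴
  horizontal leg (remainder): d = -19.828 mm → contributes +420 781 mm⁴
Total I = 1 635 443 mm⁴.
Radius of gyration: k = √(I/A) = √(1 635 443 / 1 856) = 29.684 mm.

k_x ≈ 29.7 mm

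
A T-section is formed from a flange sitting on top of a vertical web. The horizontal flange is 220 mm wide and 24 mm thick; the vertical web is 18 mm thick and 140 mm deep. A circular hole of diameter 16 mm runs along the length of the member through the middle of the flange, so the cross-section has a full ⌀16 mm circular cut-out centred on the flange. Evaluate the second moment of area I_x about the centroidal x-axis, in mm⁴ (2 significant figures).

I_x ≈ 1.6 × 10⁷ mm⁴

Split into non-overlapping primitives; take the origin at the lower-left of the bounding box.
Flange: 220 × 24, A = 5 280 mm², y = 152 mm, Ī = 253 440 mm⁴.
Web: 18 × 140, A = 2 520 mm², y = 70 mm, Ī = 4 116 000 mm⁴.
Hole (subtracted): ⌀16, A = 201.1 mm², y = 152 mm, Ī = 3 217 mm⁴.
Centroid: ȳ = ΣA·y / ΣA = 124.8 mm.
Transfer each piece to the centroidal x-axis using Ī + A·d² with d = y − 124.8:
  flange: d = 27.19 mm → contributes +4 157 863 mm⁴
  web: d = -54.81 mm → contributes +11 685 519 mm⁴
  hole: d = 27.19 mm → contributes −151 897 mm⁴
Total I = 15 691 485 mm⁴.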